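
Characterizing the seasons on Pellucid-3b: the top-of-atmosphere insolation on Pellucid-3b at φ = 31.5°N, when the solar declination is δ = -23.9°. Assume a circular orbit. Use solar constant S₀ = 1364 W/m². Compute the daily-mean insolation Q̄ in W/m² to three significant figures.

cos H₀ = −tan(+31.5°) tan(-23.900°) = 0.2716, H₀ = 1.2958 rad.
Bracket: H₀ sin φ sin δ + cos φ cos δ sin H₀ = 1.2958×0.52250×-0.40514 + 0.85264×0.91425×0.96242 = -0.274302 + 0.750232 = 0.475930.
Q̄ = (S₀/π) × [bracket] = (1364/π) × 0.475930 = 206.6 W/m².

Q̄ ≈ 207 W/m²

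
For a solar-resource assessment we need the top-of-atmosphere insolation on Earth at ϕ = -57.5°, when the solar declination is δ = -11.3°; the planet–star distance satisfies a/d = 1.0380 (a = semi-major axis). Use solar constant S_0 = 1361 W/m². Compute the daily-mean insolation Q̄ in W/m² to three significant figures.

Q̄ ≈ 379 W/m²

cos h₀ = −tan(-57.5°) tan(-11.300°) = -0.3137, h₀ = 1.8898 rad.
Bracket: h₀ sin ϕ sin δ + cos ϕ cos δ sin h₀ = 1.8898×-0.84339×-0.19595 + 0.53730×0.98061×0.94954 = 0.312313 + 0.500295 = 0.812608.
Inverse-square distance factor (a/d)² = 1.0380² = 1.077444.
Q̄ = (S_0/π) × 1.077444 × [bracket] = (1361/π) × 1.077444 × 0.812608 = 379.3 W/m².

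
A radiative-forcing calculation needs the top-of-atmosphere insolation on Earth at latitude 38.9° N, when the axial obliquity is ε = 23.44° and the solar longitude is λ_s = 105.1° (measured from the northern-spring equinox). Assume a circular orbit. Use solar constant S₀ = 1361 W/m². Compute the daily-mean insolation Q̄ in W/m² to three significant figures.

Solar declination: sin δ = sin ε · sin λ_s = sin 23.44° × sin 105.1° = 0.38405, so δ = +22.585°.
cos H₀ = −tan(+38.9°) tan(+22.585°) = -0.3356, H₀ = 1.9131 rad.
Bracket: H₀ sin φ sin δ + cos φ cos δ sin H₀ = 1.9131×0.62796×0.38405 + 0.77824×0.92331×0.94199 = 0.461379 + 0.676873 = 1.138252.
Q̄ = (S₀/π) × [bracket] = (1361/π) × 1.138252 = 493.1 W/m².

Q̄ ≈ 493 W/m²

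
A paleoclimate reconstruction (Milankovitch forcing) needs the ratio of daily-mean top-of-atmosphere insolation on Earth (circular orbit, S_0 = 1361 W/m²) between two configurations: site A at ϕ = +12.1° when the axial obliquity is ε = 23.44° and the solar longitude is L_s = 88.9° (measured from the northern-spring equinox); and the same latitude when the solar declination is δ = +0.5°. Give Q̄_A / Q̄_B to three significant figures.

Q̄_A / Q̄_B ≈ 1.05

— Configuration A (ϕ=+12.1°):
Solar declination: sin δ = sin ε · sin L_s = sin 23.44° × sin 88.9° = 0.39772, so δ = +23.435°.
cos h₀ = −tan(+12.1°) tan(+23.435°) = -0.0929, h₀ = 1.6639 rad.
Bracket: h₀ sin ϕ sin δ + cos ϕ cos δ sin h₀ = 1.6639×0.20962×0.39772 + 0.97778×0.91751×0.99567 = 0.138719 + 0.893238 = 1.031957.
Q̄ = (S_0/π) × [bracket] = (1361/π) × 1.031957 = 447.06 W/m².
— Configuration B (ϕ=+12.1°):
cos h₀ = −tan(+12.1°) tan(+0.500°) = -0.0019, h₀ = 1.5727 rad.
Bracket: h₀ sin ϕ sin δ + cos ϕ cos δ sin h₀ = 1.5727×0.20962×0.00873 + 0.97778×0.99996×1.00000 = 0.002878 + 0.977741 = 0.980619.
Q̄ = (S_0/π) × [bracket] = (1361/π) × 0.980619 = 424.82 W/m².
Ratio Q̄_A / Q̄_B = 447.06 / 424.82 = 1.052.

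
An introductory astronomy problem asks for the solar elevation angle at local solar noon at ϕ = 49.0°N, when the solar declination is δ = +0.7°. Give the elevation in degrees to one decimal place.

41.7°

At local noon the hour angle is zero, so the zenith angle equals |ϕ − δ| = |+49.0° − (+0.700°)| = 48.300°.
Elevation = 90° − 48.300° = 41.7°.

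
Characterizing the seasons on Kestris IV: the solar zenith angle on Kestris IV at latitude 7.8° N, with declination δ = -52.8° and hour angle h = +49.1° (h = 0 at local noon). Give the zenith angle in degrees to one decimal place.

cos θ_z = sin ϕ sin δ + cos ϕ cos δ cos h = -0.108102 + 0.392193 = 0.284091.
θ_z = arccos(0.284091) = 73.5°.

θ_z = 73.5°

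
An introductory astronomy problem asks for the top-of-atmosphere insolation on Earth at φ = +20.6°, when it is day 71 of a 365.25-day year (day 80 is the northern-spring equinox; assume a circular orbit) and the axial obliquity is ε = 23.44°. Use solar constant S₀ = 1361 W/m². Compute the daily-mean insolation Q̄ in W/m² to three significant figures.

Q̄ ≈ 390 W/m²

Solar longitude: λ_s = 360° × (71 − 80)/365.25 = -8.871°, i.e. -8.871° + 360° = 351.129°.
sin δ = sin 23.44° × sin 351.129° = -0.06134, so δ = -3.517°.
cos H₀ = −tan(+20.6°) tan(-3.517°) = 0.0231, H₀ = 1.5477 rad.
Bracket: H₀ sin φ sin δ + cos φ cos δ sin H₀ = 1.5477×0.35184×-0.06134 + 0.93606×0.99812×0.99973 = -0.033402 + 0.934048 = 0.900646.
Q̄ = (S₀/π) × [bracket] = (1361/π) × 0.900646 = 390.2 W/m².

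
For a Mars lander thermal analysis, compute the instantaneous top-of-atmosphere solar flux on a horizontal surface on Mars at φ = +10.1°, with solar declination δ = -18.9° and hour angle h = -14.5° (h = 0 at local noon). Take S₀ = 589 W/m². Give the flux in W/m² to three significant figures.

498 W/m²

cos θ_z = sin φ sin δ + cos φ cos δ cos h = -0.056804 + 0.901756 = 0.844952.
Flux = S₀ · cos θ_z = 589 × 0.844952 = 497.7 W/m².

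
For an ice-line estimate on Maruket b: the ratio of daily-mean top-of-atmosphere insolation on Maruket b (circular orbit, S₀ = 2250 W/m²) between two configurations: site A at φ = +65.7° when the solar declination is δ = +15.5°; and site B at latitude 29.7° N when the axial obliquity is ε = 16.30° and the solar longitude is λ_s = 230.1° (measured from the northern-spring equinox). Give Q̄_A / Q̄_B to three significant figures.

— Configuration A (φ=+65.7°):
cos H₀ = −tan(+65.7°) tan(+15.500°) = -0.6142, H₀ = 2.2322 rad.
Bracket: H₀ sin φ sin δ + cos φ cos δ sin H₀ = 2.2322×0.91140×0.26724 + 0.41151×0.96363×0.78915 = 0.543680 + 0.312932 = 0.856612.
Q̄ = (S₀/π) × [bracket] = (2250/π) × 0.856612 = 613.50 W/m².
— Configuration B (φ=+29.7°):
Solar declination: sin δ = sin ε · sin λ_s = sin 16.30° × sin 230.1° = -0.21532, so δ = -12.434°.
cos H₀ = −tan(+29.7°) tan(-12.434°) = 0.1258, H₀ = 1.4447 rad.
Bracket: H₀ sin φ sin δ + cos φ cos δ sin H₀ = 1.4447×0.49546×-0.21532 + 0.86863×0.97654×0.99206 = -0.154124 + 0.841517 = 0.687393.
Q̄ = (S₀/π) × [bracket] = (2250/π) × 0.687393 = 492.31 W/m².
Ratio Q̄_A / Q̄_B = 613.50 / 492.31 = 1.246.

Q̄_A / Q̄_B ≈ 1.25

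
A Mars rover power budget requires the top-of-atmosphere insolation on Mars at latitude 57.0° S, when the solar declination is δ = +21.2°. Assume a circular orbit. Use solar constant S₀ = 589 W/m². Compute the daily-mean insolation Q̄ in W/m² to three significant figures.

cos H₀ = −tan(-57.0°) tan(+21.200°) = 0.5973, H₀ = 0.9307 rad.
Bracket: H₀ sin φ sin δ + cos φ cos δ sin H₀ = 0.9307×-0.83867×0.36162 + 0.54464×0.93232×0.80204 = -0.282263 + 0.407259 = 0.124996.
Q̄ = (S₀/π) × [bracket] = (589/π) × 0.124996 = 23.43 W/m².

Q̄ ≈ 23.4 W/m²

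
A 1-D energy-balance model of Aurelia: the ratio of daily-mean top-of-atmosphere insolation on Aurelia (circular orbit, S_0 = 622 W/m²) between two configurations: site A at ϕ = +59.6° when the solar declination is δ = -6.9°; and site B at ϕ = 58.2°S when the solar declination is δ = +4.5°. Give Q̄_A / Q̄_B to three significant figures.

Q̄_A / Q̄_B ≈ 0.825

— Configuration A (ϕ=+59.6°):
cos h₀ = −tan(+59.6°) tan(-6.900°) = 0.2063, h₀ = 1.3630 rad.
Bracket: h₀ sin ϕ sin δ + cos ϕ cos δ sin h₀ = 1.3630×0.86251×-0.12014 + 0.50603×0.99276×0.97850 = -0.141237 + 0.491565 = 0.350328.
Q̄ = (S_0/π) × [bracket] = (622/π) × 0.350328 = 69.361 W/m².
— Configuration B (ϕ=-58.2°):
cos h₀ = −tan(-58.2°) tan(+4.500°) = 0.1269, h₀ = 1.4435 rad.
Bracket: h₀ sin ϕ sin δ + cos ϕ cos δ sin h₀ = 1.4435×-0.84989×0.07846 + 0.52696×0.99692×0.99191 = -0.096256 + 0.521087 = 0.424831.
Q̄ = (S_0/π) × [bracket] = (622/π) × 0.424831 = 84.112 W/m².
Ratio Q̄_A / Q̄_B = 69.361 / 84.112 = 0.8246.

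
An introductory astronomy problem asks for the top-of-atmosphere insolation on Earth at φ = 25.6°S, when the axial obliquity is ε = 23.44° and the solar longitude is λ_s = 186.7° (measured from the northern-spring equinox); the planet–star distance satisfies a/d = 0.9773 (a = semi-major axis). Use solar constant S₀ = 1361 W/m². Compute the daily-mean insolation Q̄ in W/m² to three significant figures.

Solar declination: sin δ = sin ε · sin λ_s = sin 23.44° × sin 186.7° = -0.04641, so δ = -2.660°.
cos H₀ = −tan(-25.6°) tan(-2.660°) = -0.0223, H₀ = 1.5931 rad.
Bracket: H₀ sin φ sin δ + cos φ cos δ sin H₀ = 1.5931×-0.43209×-0.04641 + 0.90183×0.99892×0.99975 = 0.031947 + 0.900631 = 0.932578.
Inverse-square distance factor (a/d)² = 0.9773² = 0.955115.
Q̄ = (S₀/π) × 0.955115 × [bracket] = (1361/π) × 0.955115 × 0.932578 = 385.9 W/m².

Q̄ ≈ 386 W/m²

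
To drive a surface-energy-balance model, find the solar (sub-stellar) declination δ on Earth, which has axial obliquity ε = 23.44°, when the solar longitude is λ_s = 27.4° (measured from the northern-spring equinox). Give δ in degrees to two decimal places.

δ = +10.55°

sin δ = sin ε · sin λ_s = sin 23.44° × sin 27.4° = 0.183062.
δ = arcsin(0.183062) = +10.55°.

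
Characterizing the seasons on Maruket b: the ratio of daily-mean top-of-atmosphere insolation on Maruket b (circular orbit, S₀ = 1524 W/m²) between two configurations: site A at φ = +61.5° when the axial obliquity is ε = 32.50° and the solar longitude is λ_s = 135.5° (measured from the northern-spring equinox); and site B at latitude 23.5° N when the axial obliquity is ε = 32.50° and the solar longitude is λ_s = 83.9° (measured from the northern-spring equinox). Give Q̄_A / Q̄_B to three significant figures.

— Configuration A (φ=+61.5°):
Solar declination: sin δ = sin ε · sin λ_s = sin 32.50° × sin 135.5° = 0.37660, so δ = +22.123°.
cos H₀ = −tan(+61.5°) tan(+22.123°) = -0.7487, H₀ = 2.4169 rad.
Bracket: H₀ sin φ sin δ + cos φ cos δ sin H₀ = 2.4169×0.87882×0.37660 + 0.47716×0.92638×0.66287 = 0.799906 + 0.293009 = 1.092915.
Q̄ = (S₀/π) × [bracket] = (1524/π) × 1.092915 = 530.18 W/m².
— Configuration B (φ=+23.5°):
Solar declination: sin δ = sin ε · sin λ_s = sin 32.50° × sin 83.9° = 0.53426, so δ = +32.294°.
cos H₀ = −tan(+23.5°) tan(+32.294°) = -0.2748, H₀ = 1.8492 rad.
Bracket: H₀ sin φ sin δ + cos φ cos δ sin H₀ = 1.8492×0.39875×0.53426 + 0.91706×0.84532×0.96150 = 0.393946 + 0.745364 = 1.139310.
Q̄ = (S₀/π) × [bracket] = (1524/π) × 1.139310 = 552.68 W/m².
Ratio Q̄_A / Q̄_B = 530.18 / 552.68 = 0.9593.

Q̄_A / Q̄_B ≈ 0.959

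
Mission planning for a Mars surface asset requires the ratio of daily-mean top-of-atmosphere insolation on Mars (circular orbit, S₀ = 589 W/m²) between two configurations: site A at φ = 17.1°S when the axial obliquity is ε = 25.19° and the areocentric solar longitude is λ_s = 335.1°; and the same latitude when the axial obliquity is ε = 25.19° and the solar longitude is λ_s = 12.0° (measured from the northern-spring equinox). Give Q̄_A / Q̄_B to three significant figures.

— Configuration A (φ=-17.1°):
sin δ = sin 25.19° × sin 335.1° = -0.17920, so δ = -10.323°.
cos H₀ = −tan(-17.1°) tan(-10.323°) = -0.0560, H₀ = 1.6269 rad.
Bracket: H₀ sin φ sin δ + cos φ cos δ sin H₀ = 1.6269×-0.29404×-0.17920 + 0.95579×0.98381×0.99843 = 0.085725 + 0.938839 = 1.024564.
Q̄ = (S₀/π) × [bracket] = (589/π) × 1.024564 = 192.09 W/m².
— Configuration B (φ=-17.1°):
Solar declination: sin δ = sin ε · sin λ_s = sin 25.19° × sin 12.0° = 0.08849, so δ = +5.077°.
cos H₀ = −tan(-17.1°) tan(+5.077°) = 0.0273, H₀ = 1.5435 rad.
Bracket: H₀ sin φ sin δ + cos φ cos δ sin H₀ = 1.5435×-0.29404×0.08849 + 0.95579×0.99608×0.99963 = -0.040161 + 0.951691 = 0.911530.
Q̄ = (S₀/π) × [bracket] = (589/π) × 0.911530 = 170.90 W/m².
Ratio Q̄_A / Q̄_B = 192.09 / 170.90 = 1.124.

Q̄_A / Q̄_B ≈ 1.12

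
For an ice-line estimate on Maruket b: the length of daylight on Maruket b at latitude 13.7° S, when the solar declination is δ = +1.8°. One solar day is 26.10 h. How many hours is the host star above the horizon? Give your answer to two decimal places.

12.99 h

cos h₀ = −tan ϕ · tan δ = −tan(-13.7°) × tan(+1.800°) = 0.0077, so h₀ = 1.5631 rad = 89.56°.
Daylight = 2h₀/(2π) × 26.10 h = (1.5631/π) × 26.10 = 12.99 h.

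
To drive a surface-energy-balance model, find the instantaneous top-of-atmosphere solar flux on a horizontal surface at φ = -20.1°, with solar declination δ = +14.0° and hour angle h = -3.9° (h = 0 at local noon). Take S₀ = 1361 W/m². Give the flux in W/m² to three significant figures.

cos θ_z = sin φ sin δ + cos φ cos δ cos h = -0.083139 + 0.909089 = 0.825950.
Flux = S₀ · cos θ_z = 1361 × 0.825950 = 1124 W/m².

1.12e+03 W/m²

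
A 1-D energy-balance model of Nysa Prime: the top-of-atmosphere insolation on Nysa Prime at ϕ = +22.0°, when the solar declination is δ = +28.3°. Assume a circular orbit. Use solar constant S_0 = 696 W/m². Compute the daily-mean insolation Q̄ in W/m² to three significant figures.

Q̄ ≈ 247 W/m²

cos h₀ = −tan(+22.0°) tan(+28.300°) = -0.2175, h₀ = 1.7901 rad.
Bracket: h₀ sin ϕ sin δ + cos ϕ cos δ sin h₀ = 1.7901×0.37461×0.47409 + 0.92718×0.88048×0.97605 = 0.317920 + 0.796812 = 1.114732.
Q̄ = (S_0/π) × [bracket] = (696/π) × 1.114732 = 247.0 W/m².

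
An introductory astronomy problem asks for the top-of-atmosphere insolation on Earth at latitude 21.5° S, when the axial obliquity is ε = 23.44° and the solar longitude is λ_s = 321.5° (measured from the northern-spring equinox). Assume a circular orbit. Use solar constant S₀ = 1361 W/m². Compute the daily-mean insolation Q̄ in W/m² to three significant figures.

Solar declination: sin δ = sin ε · sin λ_s = sin 23.44° × sin 321.5° = -0.24763, so δ = -14.337°.
cos H₀ = −tan(-21.5°) tan(-14.337°) = -0.1007, H₀ = 1.6716 rad.
Bracket: H₀ sin φ sin δ + cos φ cos δ sin H₀ = 1.6716×-0.36650×-0.24763 + 0.93042×0.96885×0.99492 = 0.151708 + 0.896858 = 1.048566.
Q̄ = (S₀/π) × [bracket] = (1361/π) × 1.048566 = 454.3 W/m².

Q̄ ≈ 454 W/m²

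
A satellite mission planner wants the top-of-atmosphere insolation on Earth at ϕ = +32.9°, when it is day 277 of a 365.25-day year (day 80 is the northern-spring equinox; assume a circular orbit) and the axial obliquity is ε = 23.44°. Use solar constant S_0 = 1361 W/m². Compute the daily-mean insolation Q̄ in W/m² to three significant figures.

Solar longitude: L_s = 360° × (277 − 80)/365.25 = 194.168°.
sin δ = sin 23.44° × sin 194.168° = -0.09737, so δ = -5.588°.
cos h₀ = −tan(+32.9°) tan(-5.588°) = 0.0633, h₀ = 1.5075 rad.
Bracket: h₀ sin ϕ sin δ + cos ϕ cos δ sin h₀ = 1.5075×0.54317×-0.09737 + 0.83962×0.99525×0.99800 = -0.079729 + 0.833961 = 0.754232.
Q̄ = (S_0/π) × [bracket] = (1361/π) × 0.754232 = 326.7 W/m².

Q̄ ≈ 327 W/m²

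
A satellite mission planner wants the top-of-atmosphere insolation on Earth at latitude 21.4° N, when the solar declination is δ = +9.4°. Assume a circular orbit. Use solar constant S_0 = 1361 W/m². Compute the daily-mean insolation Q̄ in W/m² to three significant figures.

cos h₀ = −tan(+21.4°) tan(+9.400°) = -0.0649, h₀ = 1.6357 rad.
Bracket: h₀ sin ϕ sin δ + cos ϕ cos δ sin h₀ = 1.6357×0.36488×0.16333 + 0.93106×0.98657×0.99789 = 0.097481 + 0.916618 = 1.014099.
Q̄ = (S_0/π) × [bracket] = (1361/π) × 1.014099 = 439.3 W/m².

Q̄ ≈ 439 W/m²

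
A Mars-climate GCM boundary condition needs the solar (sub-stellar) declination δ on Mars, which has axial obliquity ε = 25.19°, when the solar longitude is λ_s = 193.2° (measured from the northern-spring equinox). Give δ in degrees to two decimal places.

sin δ = sin ε · sin λ_s = sin 25.19° × sin 193.2° = -0.097191.
δ = arcsin(-0.097191) = -5.58°.

δ = -5.58°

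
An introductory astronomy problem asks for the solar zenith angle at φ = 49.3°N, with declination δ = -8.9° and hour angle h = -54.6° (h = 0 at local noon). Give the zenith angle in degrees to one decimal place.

cos θ_z = sin φ sin δ + cos φ cos δ cos h = -0.117291 + 0.373200 = 0.255909.
θ_z = arccos(0.255909) = 75.2°.

θ_z = 75.2°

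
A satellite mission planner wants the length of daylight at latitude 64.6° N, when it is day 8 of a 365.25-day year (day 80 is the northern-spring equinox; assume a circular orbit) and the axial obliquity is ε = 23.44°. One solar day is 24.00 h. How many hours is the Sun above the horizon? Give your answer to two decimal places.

Solar longitude: L_s = 360° × (8 − 80)/365.25 = -70.965°, i.e. -70.965° + 360° = 289.035°.
sin δ = sin 23.44° × sin 289.035° = -0.37604, so δ = -22.088°.
cos h₀ = −tan ϕ · tan δ = −tan(+64.6°) × tan(-22.088°) = 0.8547, so h₀ = 0.5459 rad = 31.28°.
Daylight = 2h₀/(2π) × 24.00 h = (0.5459/π) × 24.00 = 4.17 h.

4.17 h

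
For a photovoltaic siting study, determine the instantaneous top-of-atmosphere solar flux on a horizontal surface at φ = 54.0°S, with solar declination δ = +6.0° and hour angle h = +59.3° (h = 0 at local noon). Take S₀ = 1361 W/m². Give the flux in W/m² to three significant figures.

291 W/m²

cos θ_z = sin φ sin δ + cos φ cos δ cos h = -0.084565 + 0.298446 = 0.213881.
Flux = S₀ · cos θ_z = 1361 × 0.213881 = 291.1 W/m².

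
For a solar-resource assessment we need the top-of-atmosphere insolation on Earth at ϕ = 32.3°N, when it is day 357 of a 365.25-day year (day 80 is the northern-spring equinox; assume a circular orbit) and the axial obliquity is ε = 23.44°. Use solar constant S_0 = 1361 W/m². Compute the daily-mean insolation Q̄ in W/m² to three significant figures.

Q̄ ≈ 204 W/m²

Solar longitude: L_s = 360° × (357 − 80)/365.25 = 273.018°.
sin δ = sin 23.44° × sin 273.018° = -0.39724, so δ = -23.406°.
cos h₀ = −tan(+32.3°) tan(-23.406°) = 0.2736, h₀ = 1.2936 rad.
Bracket: h₀ sin ϕ sin δ + cos ϕ cos δ sin h₀ = 1.2936×0.53435×-0.39724 + 0.84526×0.91772×0.96183 = -0.274586 + 0.746103 = 0.471517.
Q̄ = (S_0/π) × [bracket] = (1361/π) × 0.471517 = 204.3 W/m².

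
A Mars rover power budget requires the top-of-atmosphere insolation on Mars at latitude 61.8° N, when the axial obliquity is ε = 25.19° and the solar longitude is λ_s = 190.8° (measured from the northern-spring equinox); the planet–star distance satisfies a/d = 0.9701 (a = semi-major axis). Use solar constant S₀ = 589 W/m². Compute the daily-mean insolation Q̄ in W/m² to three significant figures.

Solar declination: sin δ = sin ε · sin λ_s = sin 25.19° × sin 190.8° = -0.07975, so δ = -4.574°.
cos H₀ = −tan(+61.8°) tan(-4.574°) = 0.1492, H₀ = 1.4210 rad.
Bracket: H₀ sin φ sin δ + cos φ cos δ sin H₀ = 1.4210×0.88130×-0.07975 + 0.47255×0.99681×0.98880 = -0.099873 + 0.465767 = 0.365894.
Inverse-square distance factor (a/d)² = 0.9701² = 0.941094.
Q̄ = (S₀/π) × 0.941094 × [bracket] = (589/π) × 0.941094 × 0.365894 = 64.56 W/m².

Q̄ ≈ 64.6 W/m²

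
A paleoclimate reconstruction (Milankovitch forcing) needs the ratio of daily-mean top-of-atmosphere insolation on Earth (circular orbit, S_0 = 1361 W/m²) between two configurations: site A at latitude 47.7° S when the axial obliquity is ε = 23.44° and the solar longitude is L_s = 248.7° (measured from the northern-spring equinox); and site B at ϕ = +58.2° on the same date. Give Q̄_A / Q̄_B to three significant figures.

Q̄_A / Q̄_B ≈ 11.2

— Configuration A (ϕ=-47.7°):
Solar declination: sin δ = sin ε · sin L_s = sin 23.44° × sin 248.7° = -0.37062, so δ = -21.754°.
cos h₀ = −tan(-47.7°) tan(-21.754°) = -0.4385, h₀ = 2.0248 rad.
Bracket: h₀ sin ϕ sin δ + cos ϕ cos δ sin h₀ = 2.0248×-0.73963×-0.37062 + 0.67301×0.92879×0.89872 = 0.555042 + 0.561776 = 1.116818.
Q̄ = (S_0/π) × [bracket] = (1361/π) × 1.116818 = 483.83 W/m².
— Configuration B (ϕ=+58.2°):
cos h₀ = −tan(+58.2°) tan(-21.754°) = 0.6436, h₀ = 0.8716 rad.
Bracket: h₀ sin ϕ sin δ + cos ϕ cos δ sin h₀ = 0.8716×0.84989×-0.37062 + 0.52696×0.92879×0.76538 = -0.274542 + 0.374604 = 0.100062.
Q̄ = (S_0/π) × [bracket] = (1361/π) × 0.100062 = 43.349 W/m².
Ratio Q̄_A / Q̄_B = 483.83 / 43.349 = 11.16.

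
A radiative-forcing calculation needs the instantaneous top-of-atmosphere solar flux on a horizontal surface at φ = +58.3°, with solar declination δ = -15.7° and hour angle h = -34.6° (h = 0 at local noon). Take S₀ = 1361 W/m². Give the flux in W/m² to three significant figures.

253 W/m²

cos θ_z = sin φ sin δ + cos φ cos δ cos h = -0.230230 + 0.416398 = 0.186168.
Flux = S₀ · cos θ_z = 1361 × 0.186168 = 253.4 W/m².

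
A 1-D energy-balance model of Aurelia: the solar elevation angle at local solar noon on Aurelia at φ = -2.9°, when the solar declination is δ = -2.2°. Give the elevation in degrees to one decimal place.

At local noon the hour angle is zero, so the zenith angle equals |φ − δ| = |-2.9° − (-2.200°)| = 0.700°.
Elevation = 90° − 0.700° = 89.3°.

89.3°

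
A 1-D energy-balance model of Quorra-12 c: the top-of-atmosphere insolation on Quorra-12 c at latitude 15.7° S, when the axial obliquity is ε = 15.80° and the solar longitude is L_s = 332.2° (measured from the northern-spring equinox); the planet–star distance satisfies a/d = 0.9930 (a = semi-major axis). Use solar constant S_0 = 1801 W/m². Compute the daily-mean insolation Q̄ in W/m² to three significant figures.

Q̄ ≈ 571 W/m²

Solar declination: sin δ = sin ε · sin L_s = sin 15.80° × sin 332.2° = -0.12699, so δ = -7.296°.
cos h₀ = −tan(-15.7°) tan(-7.296°) = -0.0360, h₀ = 1.6068 rad.
Bracket: h₀ sin ϕ sin δ + cos ϕ cos δ sin h₀ = 1.6068×-0.27060×-0.12699 + 0.96269×0.99190×0.99935 = 0.055215 + 0.954272 = 1.009487.
Inverse-square distance factor (a/d)² = 0.9930² = 0.986049.
Q̄ = (S_0/π) × 0.986049 × [bracket] = (1801/π) × 0.986049 × 1.009487 = 570.6 W/m².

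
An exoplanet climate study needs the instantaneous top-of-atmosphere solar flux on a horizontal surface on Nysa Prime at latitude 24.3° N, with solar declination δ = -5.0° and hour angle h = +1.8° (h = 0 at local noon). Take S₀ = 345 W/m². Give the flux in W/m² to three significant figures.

301 W/m²

cos θ_z = sin φ sin δ + cos φ cos δ cos h = -0.035866 + 0.907487 = 0.871621.
Flux = S₀ · cos θ_z = 345 × 0.871621 = 300.7 W/m².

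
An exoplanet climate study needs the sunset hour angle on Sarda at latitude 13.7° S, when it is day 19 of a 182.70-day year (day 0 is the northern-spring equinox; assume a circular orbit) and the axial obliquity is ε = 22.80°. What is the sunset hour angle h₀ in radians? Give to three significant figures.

Solar longitude: L_s = 360° × (19 − 0)/182.70 = 37.438°.
sin δ = sin 22.80° × sin 37.438° = 0.23557, so δ = +13.625°.
cos h₀ = −tan ϕ · tan δ = −tan(-13.7°) × tan(+13.625°) = 0.0591, so h₀ = 1.5117 rad = 86.61°.

h₀ = 1.51 rad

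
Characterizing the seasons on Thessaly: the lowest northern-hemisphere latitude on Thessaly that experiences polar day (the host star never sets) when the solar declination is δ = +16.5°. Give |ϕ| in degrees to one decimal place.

Polar day requires cos h₀ = −tan ϕ tan δ ≤ −1, i.e. tan ϕ tan δ ≥ 1.
The boundary is |tan ϕ| · |tan δ| = 1, so |ϕ| = 90° − |δ| = 90° − 16.5° = 73.5° in the northern hemisphere.

|ϕ| = 73.5°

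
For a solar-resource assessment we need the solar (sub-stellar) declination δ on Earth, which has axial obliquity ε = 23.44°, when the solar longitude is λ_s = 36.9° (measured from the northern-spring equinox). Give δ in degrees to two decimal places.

sin δ = sin ε · sin λ_s = sin 23.44° × sin 36.9° = 0.238840.
δ = arcsin(0.238840) = +13.82°.

δ = +13.82°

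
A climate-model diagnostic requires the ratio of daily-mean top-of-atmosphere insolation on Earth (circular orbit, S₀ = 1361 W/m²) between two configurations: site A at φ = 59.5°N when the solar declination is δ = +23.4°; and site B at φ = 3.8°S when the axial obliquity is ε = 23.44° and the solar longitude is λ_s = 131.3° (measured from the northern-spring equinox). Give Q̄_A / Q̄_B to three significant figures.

— Configuration A (φ=+59.5°):
cos H₀ = −tan(+59.5°) tan(+23.400°) = -0.7346, H₀ = 2.3959 rad.
Bracket: H₀ sin φ sin δ + cos φ cos δ sin H₀ = 2.3959×0.86163×0.39715 + 0.50754×0.91775×0.67845 = 0.819868 + 0.316019 = 1.135887.
Q̄ = (S₀/π) × [bracket] = (1361/π) × 1.135887 = 492.09 W/m².
— Configuration B (φ=-3.8°):
Solar declination: sin δ = sin ε · sin λ_s = sin 23.44° × sin 131.3° = 0.29884, so δ = +17.388°.
cos H₀ = −tan(-3.8°) tan(+17.388°) = 0.0208, H₀ = 1.5500 rad.
Bracket: H₀ sin φ sin δ + cos φ cos δ sin H₀ = 1.5500×-0.06627×0.29884 + 0.99780×0.95430×0.99978 = -0.030696 + 0.951991 = 0.921295.
Q̄ = (S₀/π) × [bracket] = (1361/π) × 0.921295 = 399.12 W/m².
Ratio Q̄_A / Q̄_B = 492.09 / 399.12 = 1.233.

Q̄_A / Q̄_B ≈ 1.23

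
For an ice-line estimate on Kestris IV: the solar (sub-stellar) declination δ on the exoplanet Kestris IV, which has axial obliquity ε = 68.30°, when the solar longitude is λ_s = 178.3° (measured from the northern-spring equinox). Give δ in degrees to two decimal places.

δ = +1.58°

sin δ = sin ε · sin λ_s = sin 68.30° × sin 178.3° = 0.027564.
δ = arcsin(0.027564) = +1.58°.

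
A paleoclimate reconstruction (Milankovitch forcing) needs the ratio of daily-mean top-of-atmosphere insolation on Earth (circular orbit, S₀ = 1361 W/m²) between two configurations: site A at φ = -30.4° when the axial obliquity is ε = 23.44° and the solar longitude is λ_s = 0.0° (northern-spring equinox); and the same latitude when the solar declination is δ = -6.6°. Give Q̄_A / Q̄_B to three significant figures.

Q̄_A / Q̄_B ≈ 0.908

— Configuration A (φ=-30.4°):
Solar declination: sin δ = sin ε · sin λ_s = sin 23.44° × sin 0.0° = 0.00000, so δ = +0.000°.
cos H₀ = −tan(-30.4°) tan(+0.000°) = 0.0000, H₀ = 1.5708 rad.
Bracket: H₀ sin φ sin δ + cos φ cos δ sin H₀ = 1.5708×-0.50603×0.00000 + 0.86251×1.00000×1.00000 = -0.000000 + 0.862510 = 0.862510.
Q̄ = (S₀/π) × [bracket] = (1361/π) × 0.862510 = 373.66 W/m².
— Configuration B (φ=-30.4°):
cos H₀ = −tan(-30.4°) tan(-6.600°) = -0.0679, H₀ = 1.6387 rad.
Bracket: H₀ sin φ sin δ + cos φ cos δ sin H₀ = 1.6387×-0.50603×-0.11494 + 0.86251×0.99337×0.99769 = 0.095312 + 0.854812 = 0.950124.
Q̄ = (S₀/π) × [bracket] = (1361/π) × 0.950124 = 411.61 W/m².
Ratio Q̄_A / Q̄_B = 373.66 / 411.61 = 0.9078.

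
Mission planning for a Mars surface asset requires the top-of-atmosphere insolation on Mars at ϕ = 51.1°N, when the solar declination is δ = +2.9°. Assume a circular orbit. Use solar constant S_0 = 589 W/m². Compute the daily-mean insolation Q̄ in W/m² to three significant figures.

Q̄ ≈ 129 W/m²

cos h₀ = −tan(+51.1°) tan(+2.900°) = -0.0628, h₀ = 1.6336 rad.
Bracket: h₀ sin ϕ sin δ + cos ϕ cos δ sin h₀ = 1.6336×0.77824×0.05059 + 0.62796×0.99872×0.99803 = 0.064317 + 0.625921 = 0.690238.
Q̄ = (S_0/π) × [bracket] = (589/π) × 0.690238 = 129.4 W/m².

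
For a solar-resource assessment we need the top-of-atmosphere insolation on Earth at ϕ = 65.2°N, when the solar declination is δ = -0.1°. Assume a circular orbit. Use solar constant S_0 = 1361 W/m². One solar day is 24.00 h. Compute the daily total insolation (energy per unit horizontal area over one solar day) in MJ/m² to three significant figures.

cos h₀ = −tan(+65.2°) tan(-0.100°) = 0.0038, h₀ = 1.5670 rad.
Bracket: h₀ sin ϕ sin δ + cos ϕ cos δ sin h₀ = 1.5670×0.90778×-0.00175 + 0.41945×1.00000×0.99999 = -0.002489 + 0.419446 = 0.416957.
Q̄ = (S_0/π) × [bracket] = (1361/π) × 0.416957 = 180.63 W/m².
Daily total = Q̄ × 24.00 h × 3600 s/h = 180.63 × 24.00 × 3600 / 10⁶ = 15.61 MJ/m².

15.6 MJ/m²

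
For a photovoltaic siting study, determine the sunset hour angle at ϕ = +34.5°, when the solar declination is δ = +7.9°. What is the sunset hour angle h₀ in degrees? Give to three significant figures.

h₀ = 95.5°

cos h₀ = −tan ϕ · tan δ = −tan(+34.5°) × tan(+7.900°) = -0.0954, so h₀ = 1.6663 rad = 95.47°.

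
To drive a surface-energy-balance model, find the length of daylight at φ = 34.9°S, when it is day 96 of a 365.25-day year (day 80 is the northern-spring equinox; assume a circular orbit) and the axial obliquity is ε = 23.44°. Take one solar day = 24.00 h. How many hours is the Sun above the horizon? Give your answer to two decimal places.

Solar longitude: λ_s = 360° × (96 − 80)/365.25 = 15.770°.
sin δ = sin 23.44° × sin 15.770° = 0.10811, so δ = +6.206°.
cos H₀ = −tan φ · tan δ = −tan(-34.9°) × tan(+6.206°) = 0.0759, so H₀ = 1.4949 rad = 85.65°.
Daylight = 2H₀/(2π) × 24.00 h = (1.4949/π) × 24.00 = 11.42 h.

11.42 h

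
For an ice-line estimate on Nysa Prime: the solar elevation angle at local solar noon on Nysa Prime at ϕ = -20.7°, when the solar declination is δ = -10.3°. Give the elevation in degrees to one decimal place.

79.6°

At local noon the hour angle is zero, so the zenith angle equals |ϕ − δ| = |-20.7° − (-10.300°)| = 10.400°.
Elevation = 90° − 10.400° = 79.6°.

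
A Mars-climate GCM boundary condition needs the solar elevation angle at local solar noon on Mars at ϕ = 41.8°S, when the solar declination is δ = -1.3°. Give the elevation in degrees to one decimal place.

49.5°

At local noon the hour angle is zero, so the zenith angle equals |ϕ − δ| = |-41.8° − (-1.300°)| = 40.500°.
Elevation = 90° − 40.500° = 49.5°.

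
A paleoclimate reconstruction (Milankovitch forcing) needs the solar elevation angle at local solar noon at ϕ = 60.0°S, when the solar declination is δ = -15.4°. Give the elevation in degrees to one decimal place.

45.4°

At local noon the hour angle is zero, so the zenith angle equals |ϕ − δ| = |-60.0° − (-15.400°)| = 44.600°.
Elevation = 90° − 44.600° = 45.4°.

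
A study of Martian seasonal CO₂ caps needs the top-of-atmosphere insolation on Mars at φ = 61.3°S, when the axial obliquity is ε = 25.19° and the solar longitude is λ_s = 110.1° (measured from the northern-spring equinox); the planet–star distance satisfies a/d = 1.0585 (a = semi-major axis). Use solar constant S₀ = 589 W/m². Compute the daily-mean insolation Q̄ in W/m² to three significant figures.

Q̄ ≈ 8.09 W/m²

Solar declination: sin δ = sin ε · sin λ_s = sin 25.19° × sin 110.1° = 0.39970, so δ = +23.559°.
cos H₀ = −tan(-61.3°) tan(+23.559°) = 0.7965, H₀ = 0.6494 rad.
Bracket: H₀ sin φ sin δ + cos φ cos δ sin H₀ = 0.6494×-0.87715×0.39970 + 0.48022×0.91665×0.60470 = -0.227678 + 0.266185 = 0.038507.
Inverse-square distance factor (a/d)² = 1.0585² = 1.120422.
Q̄ = (S₀/π) × 1.120422 × [bracket] = (589/π) × 1.120422 × 0.038507 = 8.089 W/m².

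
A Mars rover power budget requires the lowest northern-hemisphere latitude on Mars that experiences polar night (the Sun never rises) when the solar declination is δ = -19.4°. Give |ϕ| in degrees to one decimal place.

|ϕ| = 70.6°

Polar night requires cos h₀ = −tan ϕ tan δ ≥ 1, i.e. tan ϕ tan δ ≤ −1.
The boundary is |tan ϕ| · |tan δ| = 1, so |ϕ| = 90° − |δ| = 90° − 19.4° = 70.6° in the northern hemisphere.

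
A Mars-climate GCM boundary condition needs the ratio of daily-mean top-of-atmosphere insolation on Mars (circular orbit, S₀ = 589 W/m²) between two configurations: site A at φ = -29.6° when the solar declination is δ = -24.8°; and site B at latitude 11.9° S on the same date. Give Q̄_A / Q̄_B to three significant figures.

— Configuration A (φ=-29.6°):
cos H₀ = −tan(-29.6°) tan(-24.800°) = -0.2625, H₀ = 1.8364 rad.
Bracket: H₀ sin φ sin δ + cos φ cos δ sin H₀ = 1.8364×-0.49394×-0.41945 + 0.86949×0.90778×0.96493 = 0.380471 + 0.761625 = 1.142096.
Q̄ = (S₀/π) × [bracket] = (589/π) × 1.142096 = 214.13 W/m².
— Configuration B (φ=-11.9°):
cos H₀ = −tan(-11.9°) tan(-24.800°) = -0.0974, H₀ = 1.6683 rad.
Bracket: H₀ sin φ sin δ + cos φ cos δ sin H₀ = 1.6683×-0.20620×-0.41945 + 0.97851×0.90778×0.99525 = 0.144292 + 0.884053 = 1.028345.
Q̄ = (S₀/π) × [bracket] = (589/π) × 1.028345 = 192.80 W/m².
Ratio Q̄_A / Q̄_B = 214.13 / 192.80 = 1.111.

Q̄_A / Q̄_B ≈ 1.11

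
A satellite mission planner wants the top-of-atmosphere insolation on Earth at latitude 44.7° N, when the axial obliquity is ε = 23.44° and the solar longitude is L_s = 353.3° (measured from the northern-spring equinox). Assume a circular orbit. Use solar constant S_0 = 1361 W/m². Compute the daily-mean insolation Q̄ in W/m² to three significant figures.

Solar declination: sin δ = sin ε · sin L_s = sin 23.44° × sin 353.3° = -0.04641, so δ = -2.660°.
cos h₀ = −tan(+44.7°) tan(-2.660°) = 0.0460, h₀ = 1.5248 rad.
Bracket: h₀ sin ϕ sin δ + cos ϕ cos δ sin h₀ = 1.5248×0.70339×-0.04641 + 0.71080×0.99892×0.99894 = -0.049776 + 0.709280 = 0.659504.
Q̄ = (S_0/π) × [bracket] = (1361/π) × 0.659504 = 285.7 W/m².

Q̄ ≈ 286 W/m²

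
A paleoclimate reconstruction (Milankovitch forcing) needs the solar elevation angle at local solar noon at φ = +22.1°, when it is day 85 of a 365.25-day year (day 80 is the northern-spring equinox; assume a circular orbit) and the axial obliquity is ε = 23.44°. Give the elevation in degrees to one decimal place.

69.9°

Solar longitude: λ_s = 360° × (85 − 80)/365.25 = 4.928°.
sin δ = sin 23.44° × sin 4.928° = 0.03417, so δ = +1.958°.
At local noon the hour angle is zero, so the zenith angle equals |φ − δ| = |+22.1° − (+1.958°)| = 20.142°.
Elevation = 90° − 20.142° = 69.9°.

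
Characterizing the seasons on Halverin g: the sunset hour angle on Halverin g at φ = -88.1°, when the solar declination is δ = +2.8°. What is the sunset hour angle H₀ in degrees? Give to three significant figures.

cos H₀ = −tan φ · tan δ = 1.4743 ≥ 1, so the host star never rises (polar night) and H₀ = 0.

H₀ = 0.00°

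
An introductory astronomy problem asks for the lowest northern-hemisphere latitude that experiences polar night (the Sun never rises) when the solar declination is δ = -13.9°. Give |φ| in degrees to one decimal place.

Polar night requires cos H₀ = −tan φ tan δ ≥ 1, i.e. tan φ tan δ ≤ −1.
The boundary is |tan φ| · |tan δ| = 1, so |φ| = 90° − |δ| = 90° − 13.9° = 76.1° in the northern hemisphere.

|φ| = 76.1°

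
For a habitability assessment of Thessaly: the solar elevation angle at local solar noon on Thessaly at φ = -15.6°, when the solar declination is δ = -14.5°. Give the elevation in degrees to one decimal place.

88.9°

At local noon the hour angle is zero, so the zenith angle equals |φ − δ| = |-15.6° − (-14.500°)| = 1.100°.
Elevation = 90° − 1.100° = 88.9°.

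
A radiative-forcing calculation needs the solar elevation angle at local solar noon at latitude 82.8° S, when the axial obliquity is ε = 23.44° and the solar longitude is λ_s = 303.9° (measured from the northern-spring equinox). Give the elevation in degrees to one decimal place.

Solar declination: sin δ = sin ε · sin λ_s = sin 23.44° × sin 303.9° = -0.33017, so δ = -19.279°.
At local noon the hour angle is zero, so the zenith angle equals |φ − δ| = |-82.8° − (-19.279°)| = 63.521°.
Elevation = 90° − 63.521° = 26.5°.

26.5°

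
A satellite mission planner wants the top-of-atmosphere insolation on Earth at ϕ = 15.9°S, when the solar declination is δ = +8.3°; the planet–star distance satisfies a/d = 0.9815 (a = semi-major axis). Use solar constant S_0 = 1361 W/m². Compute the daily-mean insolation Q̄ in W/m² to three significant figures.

Q̄ ≈ 372 W/m²

cos h₀ = −tan(-15.9°) tan(+8.300°) = 0.0416, h₀ = 1.5292 rad.
Bracket: h₀ sin ϕ sin δ + cos ϕ cos δ sin h₀ = 1.5292×-0.27396×0.14436 + 0.96174×0.98953×0.99914 = -0.060478 + 0.950852 = 0.890374.
Inverse-square distance factor (a/d)² = 0.9815² = 0.963342.
Q̄ = (S_0/π) × 0.963342 × [bracket] = (1361/π) × 0.963342 × 0.890374 = 371.6 W/m².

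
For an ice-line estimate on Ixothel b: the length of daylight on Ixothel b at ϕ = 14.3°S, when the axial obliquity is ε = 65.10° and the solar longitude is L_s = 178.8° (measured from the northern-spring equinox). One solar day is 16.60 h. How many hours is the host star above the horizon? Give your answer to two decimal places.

8.27 h

Solar declination: sin δ = sin ε · sin L_s = sin 65.10° × sin 178.8° = 0.01900, so δ = +1.088°.
cos h₀ = −tan ϕ · tan δ = −tan(-14.3°) × tan(+1.088°) = 0.0048, so h₀ = 1.5660 rad = 89.72°.
Daylight = 2h₀/(2π) × 16.60 h = (1.5660/π) × 16.60 = 8.27 h.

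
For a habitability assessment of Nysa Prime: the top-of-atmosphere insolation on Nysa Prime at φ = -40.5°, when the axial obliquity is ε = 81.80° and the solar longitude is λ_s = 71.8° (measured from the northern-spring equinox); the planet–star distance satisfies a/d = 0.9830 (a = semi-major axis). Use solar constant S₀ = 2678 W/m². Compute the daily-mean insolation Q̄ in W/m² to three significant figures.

Q̄ ≈ 0.00 W/m²

Solar declination: sin δ = sin ε · sin λ_s = sin 81.80° × sin 71.8° = 0.94026, so δ = +70.095°.
cos H₀ = −tan(-40.5°) tan(+70.095°) = 2.3588 ≥ 1 ⇒ polar night, H₀ = 0 and Q̄ = 0.
Inverse-square distance factor (a/d)² = 0.9830² = 0.966289.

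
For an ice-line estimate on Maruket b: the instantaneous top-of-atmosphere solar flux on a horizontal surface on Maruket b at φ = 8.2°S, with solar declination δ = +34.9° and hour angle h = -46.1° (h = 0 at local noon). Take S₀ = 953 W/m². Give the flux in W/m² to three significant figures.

459 W/m²

cos θ_z = sin φ sin δ + cos φ cos δ cos h = -0.081605 + 0.562881 = 0.481276.
Flux = S₀ · cos θ_z = 953 × 0.481276 = 458.7 W/m².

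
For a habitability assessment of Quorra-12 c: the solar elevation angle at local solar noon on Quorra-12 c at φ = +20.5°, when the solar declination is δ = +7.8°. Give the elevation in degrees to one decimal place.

At local noon the hour angle is zero, so the zenith angle equals |φ − δ| = |+20.5° − (+7.800°)| = 12.700°.
Elevation = 90° − 12.700° = 77.3°.

77.3°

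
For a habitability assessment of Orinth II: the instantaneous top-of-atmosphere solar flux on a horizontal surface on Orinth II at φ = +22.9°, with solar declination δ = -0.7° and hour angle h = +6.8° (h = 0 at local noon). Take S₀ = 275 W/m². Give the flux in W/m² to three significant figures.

250 W/m²

cos θ_z = sin φ sin δ + cos φ cos δ cos h = -0.004754 + 0.914637 = 0.909883.
Flux = S₀ · cos θ_z = 275 × 0.909883 = 250.2 W/m².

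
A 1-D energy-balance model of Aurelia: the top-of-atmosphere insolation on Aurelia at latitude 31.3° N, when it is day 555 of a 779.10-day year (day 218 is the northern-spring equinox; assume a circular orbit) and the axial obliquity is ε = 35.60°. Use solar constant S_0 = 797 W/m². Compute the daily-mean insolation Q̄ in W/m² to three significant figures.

Q̄ ≈ 262 W/m²

Solar longitude: L_s = 360° × (555 − 218)/779.10 = 155.718°.
sin δ = sin 35.60° × sin 155.718° = 0.23938, so δ = +13.850°.
cos h₀ = −tan(+31.3°) tan(+13.850°) = -0.1499, h₀ = 1.7213 rad.
Bracket: h₀ sin ϕ sin δ + cos ϕ cos δ sin h₀ = 1.7213×0.51952×0.23938 + 0.85446×0.97092×0.98870 = 0.214066 + 0.820238 = 1.034304.
Q̄ = (S_0/π) × [bracket] = (797/π) × 1.034304 = 262.4 W/m².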